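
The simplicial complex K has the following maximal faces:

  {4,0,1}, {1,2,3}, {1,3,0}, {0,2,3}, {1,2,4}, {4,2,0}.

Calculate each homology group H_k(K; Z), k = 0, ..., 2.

H_0 ≅ Z,  H_1 = 0,  H_2 ≅ Z.

Order the vertices as 0 < 1 < 2 < 3 < 4. Listing each simplex with vertices in this order, K has dimension 2 with simplices:

  0-simplices (5): [0], [1], [2], [3], [4]
  1-simplices (9): [0,1], [0,2], [0,3], [0,4], [1,2], [1,3], [1,4], [2,3], [2,4]
  2-simplices (6): [0,1,3], [0,1,4], [0,2,3], [0,2,4], [1,2,3], [1,2,4]

giving chain groups C_0 ≅ Z^5, C_1 ≅ Z^9, C_2 ≅ Z^6.

∂_1: C_1 → C_0 sends each edge [p,q] (with p < q) to q − p. For instance
  ∂[2,3] = [3] − [2].
As a 5×9 matrix over Z this has rank 4, with invariant factors (1,1,1,1).

Boundary ∂_2: C_2 → C_1 acts by ∂[p,q,r] = [q,r] − [p,r] + [p,q]. For instance
  ∂[0,2,4] = [2,4] − [0,4] + [0,2],
  ∂[1,2,3] = [2,3] − [1,3] + [1,2].
As a 9×6 matrix over Z this has rank 5, with invariant factors (1,1,1,1,1).

Computing H_k = (kernel of ∂_k) / (image of ∂_{k+1}):

  H_0: rank C_0 − rank ∂_1 = 5 − 4 = 1, and the invariant factors of ∂_1 are all 1, so H_0 ≅ Z.
  H_1: rank ker ∂_1 − rank ∂_2 = (9 − 4) − 5 = 0, and the invariant factors of ∂_2 are all 1, so H_1 ≅ 0.
  H_2: rank ker ∂_2 − rank ∂_3 = (6 − 5) − 0 = 1, and there is no ∂_3, so H_2 ≅ Z.

As a check, the Euler characteristic is 5 − 9 + 6 = 2, which agrees with 1 − 0 + 1 = 2.
(K is a triangulation of the 2-sphere S^2.)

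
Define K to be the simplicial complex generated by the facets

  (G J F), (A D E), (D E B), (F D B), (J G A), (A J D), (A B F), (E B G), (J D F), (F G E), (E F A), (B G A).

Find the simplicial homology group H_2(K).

H_2 = 0.

Order the vertices as A < B < D < E < F < G < J. Listing each simplex with vertices in this order, K has dimension 2 with simplices:

  0-simplices (7): A, B, D, E, F, G, J
  1-simplices (18): AB, AD, AE, AF, AG, AJ, BD, BE, BF, BG, DE, DF, DJ, EF, EG, FG, FJ, GJ
  2-simplices (12): ABF, ABG, ADE, ADJ, AEF, AGJ, BDE, BDF, BEG, DFJ, EFG, FGJ

giving chain groups C_0 ≅ Z^7, C_1 ≅ Z^18, C_2 ≅ Z^12.

∂_1: C_1 → C_0 is given by ∂[p,q] = [q] − [p].
The 7×18 boundary matrix has rank 6 and Smith normal form diag(1,1,1,1,1,1).

Boundary ∂_2: C_2 → C_1 acts by ∂[p,q,r] = [q,r] − [p,r] + [p,q]. For instance
  ∂BDF = DF − BF + BD,
  ∂ADJ = DJ − AJ + AD.
The 18×12 boundary matrix has rank 12 and Smith normal form diag(1,1,1,1,1,1,1,1,1,1,1,2).

Reading off H_k = ker ∂_k / im ∂_{k+1}:

  H_2: rank ker ∂_2 − rank ∂_3 = (12 − 12) − 0 = 0, and there is no ∂_3, so H_2 ≅ 0.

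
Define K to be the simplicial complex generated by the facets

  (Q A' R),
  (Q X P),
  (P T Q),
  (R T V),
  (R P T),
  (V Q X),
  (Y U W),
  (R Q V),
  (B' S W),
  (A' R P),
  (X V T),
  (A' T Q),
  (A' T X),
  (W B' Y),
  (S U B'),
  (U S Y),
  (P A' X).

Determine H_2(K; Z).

Take the total order P < Q < R < S < T < U < V < W < X < Y < A' < B' on the vertex set. Then K (dimension 2) consists of the simplices:

  0-simplices (12): [P], [Q], [R], [S], [T], [U], [V], [W], [X], [Y], [A'], [B']
  1-simplices (28): (28 of them)
  2-simplices (17): [P,Q,T], [P,Q,X], [P,R,T], [P,R,A'], [P,X,A'], [Q,R,V], [Q,R,A'], [Q,T,A'], [Q,V,X], [R,T,V], [S,U,Y], [S,U,B'], [S,W,B'], [T,V,X], [T,X,A'], [U,W,Y], [W,Y,B']

Hence C_0 ≅ Z^12, C_1 ≅ Z^28, C_2 ≅ Z^17.

∂_1: C_1 → C_0 is given by ∂[p,q] = [q] − [p].
As a 12×28 matrix over Z this has rank 10, with invariant factors (1,1,1,1,1,1,1,1,1,1).

∂_2: C_2 → C_1 maps a triangle to the signed sum of its edges. For instance
  ∂[P,X,A'] = [X,A'] − [P,A'] + [P,X],
  ∂[P,R,A'] = [R,A'] − [P,A'] + [P,R].
The resulting 28×17 matrix has rank 17, and its Smith normal form has invariant factors (1,1,1,1,1,1,1,1,1,1,1,1,1,1,1,1,2).

Reading off H_k = ker ∂_k / im ∂_{k+1}:

  H_2: rank ker ∂_2 − rank ∂_3 = (17 − 17) − 0 = 0, and there is no ∂_3, so H_2 ≅ 0.

(K is a triangulation of the disjoint union of the real projective plane RP^2 and the Möbius band.)

H_2 = 0.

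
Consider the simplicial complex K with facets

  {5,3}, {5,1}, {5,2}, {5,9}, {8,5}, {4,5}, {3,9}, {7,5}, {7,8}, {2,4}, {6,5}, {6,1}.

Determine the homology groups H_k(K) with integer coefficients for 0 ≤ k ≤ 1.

H_0 ≅ Z,  H_1 ≅ Z^4.

Fix the vertex order 1 < 2 < 3 < 4 < 5 < 6 < 7 < 8 < 9 and write every simplex with vertices in increasing order. Then dim K = 1 and the simplices of K are:

  0-simplices (9): [1], [2], [3], [4], [5], [6], [7], [8], [9]
  1-simplices (12): [1,5], [1,6], [2,4], [2,5], [3,5], [3,9], [4,5], [5,6], [5,7], [5,8], [5,9], [7,8]

so the chain groups are C_0 ≅ Z^9, C_1 ≅ Z^12.

Boundary ∂_1: C_1 → C_0 is given by ∂[p,q] = [q] − [p].
The resulting 9×12 matrix has rank 8, and its Smith normal form has invariant factors (1,1,1,1,1,1,1,1).

Computing H_k = (kernel of ∂_k) / (image of ∂_{k+1}):

  H_0: rank C_0 − rank ∂_1 = 9 − 8 = 1, and the invariant factors of ∂_1 are all 1, so H_0 = Z.
  H_1: rank ker ∂_1 − rank ∂_2 = (12 − 8) − 0 = 4, and there is no ∂_2, so H_1 = Z^4.

As a check, the Euler characteristic is 9 − 12 = -3, which agrees with 1 − 4 = -3.
(K is a triangulation of a wedge of 4 circles.)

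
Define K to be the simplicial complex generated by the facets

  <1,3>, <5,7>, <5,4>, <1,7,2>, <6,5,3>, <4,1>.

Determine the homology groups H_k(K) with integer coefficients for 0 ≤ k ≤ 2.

H_0 = Z,  H_1 = Z^2,  H_2 = 0.

Take the total order 1 < 2 < 3 < 4 < 5 < 6 < 7 on the vertex set. Then K (dimension 2) consists of the simplices:

  0-simplices (7): [1], [2], [3], [4], [5], [6], [7]
  1-simplices (10): [1,2], [1,3], [1,4], [1,7], [2,7], [3,5], [3,6], [4,5], [5,6], [5,7]
  2-simplices (2): [1,2,7], [3,5,6]

so the chain groups are C_0 ≅ Z^7, C_1 ≅ Z^10, C_2 ≅ Z^2.

The boundary map ∂_1: C_1 → C_0 maps an edge to its endpoints' difference, ∂[p,q] = q − p.
The resulting 7×10 matrix has rank 6, and its Smith normal form has invariant factors (1,1,1,1,1,1).

Boundary ∂_2: C_2 → C_1 sends each 2-simplex [p,q,r] to [q,r] − [p,r] + [p,q]. For instance
  ∂[1,2,7] = [2,7] − [1,7] + [1,2],
  ∂[3,5,6] = [5,6] − [3,6] + [3,5].
The 10×2 boundary matrix has rank 2 and Smith normal form diag(1,1).

From H_k ≅ ker(∂_k) / im(∂_{k+1}) we obtain:

  H_0: rank C_0 − rank ∂_1 = 7 − 6 = 1, and the invariant factors of ∂_1 are all 1, so H_0 ≅ Z.
  H_1: rank ker ∂_1 − rank ∂_2 = (10 − 6) − 2 = 2, and the invariant factors of ∂_2 are all 1, so H_1 ≅ Z^2.
  H_2: rank ker ∂_2 − rank ∂_3 = (2 − 2) − 0 = 0, and there is no ∂_3, so H_2 ≅ 0.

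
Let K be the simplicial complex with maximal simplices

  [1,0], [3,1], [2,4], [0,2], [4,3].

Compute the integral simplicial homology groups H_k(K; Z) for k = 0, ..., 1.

H_0 ≅ Z,  H_1 ≅ Z.

We work with the vertex ordering 0 < 1 < 2 < 3 < 4. The simplices of K, each written with vertices in increasing order, are:

  0-simplices (5): [0], [1], [2], [3], [4]
  1-simplices (5): [0,1], [0,2], [1,3], [2,4], [3,4]

Hence C_0 ≅ Z^5, C_1 ≅ Z^5.

Boundary ∂_1: C_1 → C_0 maps an edge to its endpoints' difference, ∂[p,q] = q − p. For instance
  ∂[0,1] = [1] − [0].
This gives a 5×5 integer matrix of rank 4; reducing to Smith normal form yields diagonal entries (1,1,1,1).

Computing H_k = (kernel of ∂_k) / (image of ∂_{k+1}):

  H_0: rank C_0 − rank ∂_1 = 5 − 4 = 1, and the invariant factors of ∂_1 are all 1, so H_0 = Z.
  H_1: rank ker ∂_1 − rank ∂_2 = (5 − 4) − 0 = 1, and there is no ∂_2, so H_1 = Z.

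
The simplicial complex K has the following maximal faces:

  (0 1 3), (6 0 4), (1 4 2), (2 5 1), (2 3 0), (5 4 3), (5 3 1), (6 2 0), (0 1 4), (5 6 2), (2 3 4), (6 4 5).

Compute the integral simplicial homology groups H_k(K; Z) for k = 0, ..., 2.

Order the vertices as 0 < 1 < 2 < 3 < 4 < 5 < 6. Listing each simplex with vertices in this order, K has dimension 2 with simplices:

  0-simplices (7): [0], [1], [2], [3], [4], [5], [6]
  1-simplices (18): [0,1], [0,2], [0,3], [0,4], [0,6], [1,2], [1,3], [1,4], [1,5], [2,3], [2,4], [2,5], [2,6], [3,4], [3,5], [4,5], [4,6], [5,6]
  2-simplices (12): [0,1,3], [0,1,4], [0,2,3], [0,2,6], [0,4,6], [1,2,4], [1,2,5], [1,3,5], [2,3,4], [2,5,6], [3,4,5], [4,5,6]

giving chain groups C_0 ≅ Z^7, C_1 ≅ Z^18, C_2 ≅ Z^12.

∂_1: C_1 → C_0 sends each edge [p,q] (with p < q) to q − p.
The resulting 7×18 matrix has rank 6, and its Smith normal form has invariant factors (1,1,1,1,1,1).

The boundary map ∂_2: C_2 → C_1 sends each 2-simplex [p,q,r] to [q,r] − [p,r] + [p,q]. For instance
  ∂[2,3,4] = [3,4] − [2,4] + [2,3],
  ∂[0,2,3] = [2,3] − [0,3] + [0,2].
This gives a 18×12 integer matrix of rank 12; reducing to Smith normal form yields diagonal entries (1,1,1,1,1,1,1,1,1,1,1,2).

From H_k ≅ ker(∂_k) / im(∂_{k+1}) we obtain:

  H_0: rank C_0 − rank ∂_1 = 7 − 6 = 1, and the invariant factors of ∂_1 are all 1, so H_0 ≅ Z.
  H_1: rank ker ∂_1 − rank ∂_2 = (18 − 6) − 12 = 0, and ∂_2 has invariant factor 2 > 1, so H_1 ≅ Z/2Z.
  H_2: rank ker ∂_2 − rank ∂_3 = (12 − 12) − 0 = 0, and there is no ∂_3, so H_2 ≅ 0.

H_0 = Z,  H_1 = Z/2Z,  H_2 = 0.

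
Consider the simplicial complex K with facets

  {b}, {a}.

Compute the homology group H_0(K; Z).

H_0 = Z^2.

We work with the vertex ordering a < b. The simplices of K, each written with vertices in increasing order, are:

  0-simplices (2): a, b

giving chain groups C_0 ≅ Z^2.

From H_k ≅ ker(∂_k) / im(∂_{k+1}) we obtain:

  H_0: rank C_0 − rank ∂_1 = 2 − 0 = 2, and there is no ∂_1, so H_0 = Z^2.

(K is a triangulation of a set of 2 points.)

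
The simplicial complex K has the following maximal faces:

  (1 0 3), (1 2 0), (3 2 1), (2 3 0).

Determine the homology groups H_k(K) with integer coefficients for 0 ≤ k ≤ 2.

Fix the vertex order 0 < 1 < 2 < 3 and write every simplex with vertices in increasing order. Then dim K = 2 and the simplices of K are:

  0-simplices (4): [0], [1], [2], [3]
  1-simplices (6): [0,1], [0,2], [0,3], [1,2], [1,3], [2,3]
  2-simplices (4): [0,1,2], [0,1,3], [0,2,3], [1,2,3]

giving chain groups C_0 ≅ Z^4, C_1 ≅ Z^6, C_2 ≅ Z^4.

The boundary map ∂_1: C_1 → C_0 is given by ∂[p,q] = [q] − [p].
The 4×6 boundary matrix has rank 3 and Smith normal form diag(1,1,1).

Boundary ∂_2: C_2 → C_1 acts by ∂[p,q,r] = [q,r] − [p,r] + [p,q]. For instance
  ∂[0,2,3] = [2,3] − [0,3] + [0,2],
  ∂[1,2,3] = [2,3] − [1,3] + [1,2].
This gives a 6×4 integer matrix of rank 3; reducing to Smith normal form yields diagonal entries (1,1,1).

From H_k ≅ ker(∂_k) / im(∂_{k+1}) we obtain:

  H_0: rank C_0 − rank ∂_1 = 4 − 3 = 1, and the invariant factors of ∂_1 are all 1, so H_0 ≅ Z.
  H_1: rank ker ∂_1 − rank ∂_2 = (6 − 3) − 3 = 0, and the invariant factors of ∂_2 are all 1, so H_1 ≅ 0.
  H_2: rank ker ∂_2 − rank ∂_3 = (4 − 3) − 0 = 1, and there is no ∂_3, so H_2 ≅ Z.

As a check, the Euler characteristic is 4 − 6 + 4 = 2, which agrees with 1 − 0 + 1 = 2.
(K is a triangulation of the 2-sphere S^2.)

H_0 = Z,  H_1 = 0,  H_2 = Z.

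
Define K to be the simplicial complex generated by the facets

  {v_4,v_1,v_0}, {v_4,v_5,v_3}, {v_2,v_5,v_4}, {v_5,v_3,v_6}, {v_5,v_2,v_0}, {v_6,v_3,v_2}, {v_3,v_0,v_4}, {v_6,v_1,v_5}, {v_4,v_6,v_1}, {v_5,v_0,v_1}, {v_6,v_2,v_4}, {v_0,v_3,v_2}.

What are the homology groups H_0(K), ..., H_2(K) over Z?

H_0 ≅ Z,  H_1 ≅ Z/2,  H_2 = 0.

Order the vertices as v_0 < v_1 < v_2 < v_3 < v_4 < v_5 < v_6. Listing each simplex with vertices in this order, K has dimension 2 with simplices:

  0-simplices (7): [v_0], [v_1], [v_2], [v_3], [v_4], [v_5], [v_6]
  1-simplices (18): (18 of them)
  2-simplices (12): (12 of them)

giving chain groups C_0 ≅ Z^7, C_1 ≅ Z^18, C_2 ≅ Z^12.

The boundary map ∂_1: C_1 → C_0 is given by ∂[p,q] = [q] − [p]. For instance
  ∂[v_1,v_6] = [v_6] − [v_1].
As a 7×18 matrix over Z this has rank 6, with invariant factors (1,1,1,1,1,1).

Boundary ∂_2: C_2 → C_1 sends each 2-simplex [p,q,r] to [q,r] − [p,r] + [p,q]. For instance
  ∂[v_0,v_3,v_4] = [v_3,v_4] − [v_0,v_4] + [v_0,v_3],
  ∂[v_0,v_2,v_3] = [v_2,v_3] − [v_0,v_3] + [v_0,v_2].
This gives a 18×12 integer matrix of rank 12; reducing to Smith normal form yields diagonal entries (1,1,1,1,1,1,1,1,1,1,1,2).

From H_k ≅ ker(∂_k) / im(∂_{k+1}) we obtain:

  H_0: rank C_0 − rank ∂_1 = 7 − 6 = 1, and the invariant factors of ∂_1 are all 1, so H_0 = Z.
  H_1: rank ker ∂_1 − rank ∂_2 = (18 − 6) − 12 = 0, and ∂_2 has invariant factor 2 > 1, so H_1 = Z/2.
  H_2: rank ker ∂_2 − rank ∂_3 = (12 − 12) − 0 = 0, and there is no ∂_3, so H_2 = 0.

(K is a triangulation of the real projective plane RP^2.)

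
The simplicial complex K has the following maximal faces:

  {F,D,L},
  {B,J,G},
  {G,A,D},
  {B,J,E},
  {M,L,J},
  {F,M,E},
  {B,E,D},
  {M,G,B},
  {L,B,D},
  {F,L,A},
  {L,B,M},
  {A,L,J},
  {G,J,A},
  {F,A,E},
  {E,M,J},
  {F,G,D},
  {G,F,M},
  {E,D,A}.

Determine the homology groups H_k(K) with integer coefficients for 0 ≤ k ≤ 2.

H_0 = Z,  H_1 = Z ⊕ Z/2Z,  H_2 = 0.

Fix the vertex order A < B < D < E < F < G < J < L < M and write every simplex with vertices in increasing order. Then dim K = 2 and the simplices of K are:

  0-simplices (9): A, B, D, E, F, G, J, L, M
  1-simplices (27): AD, AE, AF, AG, AJ, AL, BD, BE, BG, BJ, BL, BM, DE, DF, DG, DL, EF, EJ, EM, FG, FL, FM, GJ, GM, JL, JM, LM
  2-simplices (18): ADE, ADG, AEF, AFL, AGJ, AJL, BDE, BDL, BEJ, BGJ, BGM, BLM, DFG, DFL, EFM, EJM, FGM, JLM

so the chain groups are C_0 ≅ Z^9, C_1 ≅ Z^27, C_2 ≅ Z^18.

The boundary map ∂_1: C_1 → C_0 is given by ∂[p,q] = [q] − [p].
The 9×27 boundary matrix has rank 8 and Smith normal form diag(1,1,1,1,1,1,1,1).

∂_2: C_2 → C_1 maps a triangle to the signed sum of its edges. For instance
  ∂AFL = FL − AL + AF,
  ∂JLM = LM − JM + JL.
The 27×18 boundary matrix has rank 18 and Smith normal form diag(1,1,1,1,1,1,1,1,1,1,1,1,1,1,1,1,1,2).

Computing H_k = (kernel of ∂_k) / (image of ∂_{k+1}):

  H_0: rank C_0 − rank ∂_1 = 9 − 8 = 1, and the invariant factors of ∂_1 are all 1, so H_0 ≅ Z.
  H_1: rank ker ∂_1 − rank ∂_2 = (27 − 8) − 18 = 1, and ∂_2 has invariant factor 2 > 1, so H_1 ≅ Z ⊕ Z/2Z.
  H_2: rank ker ∂_2 − rank ∂_3 = (18 − 18) − 0 = 0, and there is no ∂_3, so H_2 ≅ 0.

(K is a triangulation of the Klein bottle.)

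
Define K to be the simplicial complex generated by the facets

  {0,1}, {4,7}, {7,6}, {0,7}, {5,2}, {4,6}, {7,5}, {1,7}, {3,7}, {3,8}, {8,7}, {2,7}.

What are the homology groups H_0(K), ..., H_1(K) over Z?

H_0 = Z,  H_1 = Z^4.

We work with the vertex ordering 0 < 1 < 2 < 3 < 4 < 5 < 6 < 7 < 8. The simplices of K, each written with vertices in increasing order, are:

  0-simplices (9): [0], [1], [2], [3], [4], [5], [6], [7], [8]
  1-simplices (12): [0,1], [0,7], [1,7], [2,5], [2,7], [3,7], [3,8], [4,6], [4,7], [5,7], [6,7], [7,8]

giving chain groups C_0 ≅ Z^9, C_1 ≅ Z^12.

The boundary map ∂_1: C_1 → C_0 maps an edge to its endpoints' difference, ∂[p,q] = q − p. For instance
  ∂[2,7] = [7] − [2].
The 9×12 boundary matrix has rank 8 and Smith normal form diag(1,1,1,1,1,1,1,1).

Computing H_k = (kernel of ∂_k) / (image of ∂_{k+1}):

  H_0: rank C_0 − rank ∂_1 = 9 − 8 = 1, and the invariant factors of ∂_1 are all 1, so H_0 ≅ Z.
  H_1: rank ker ∂_1 − rank ∂_2 = (12 − 8) − 0 = 4, and there is no ∂_2, so H_1 ≅ Z^4.

As a check, the Euler characteristic is 9 − 12 = -3, which agrees with 1 − 4 = -3.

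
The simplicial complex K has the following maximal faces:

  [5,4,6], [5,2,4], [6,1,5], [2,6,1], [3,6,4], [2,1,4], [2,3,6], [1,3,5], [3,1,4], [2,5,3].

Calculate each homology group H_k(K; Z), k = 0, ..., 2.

We work with the vertex ordering 1 < 2 < 3 < 4 < 5 < 6. The simplices of K, each written with vertices in increasing order, are:

  0-simplices (6): [1], [2], [3], [4], [5], [6]
  1-simplices (15): [1,2], [1,3], [1,4], [1,5], [1,6], [2,3], [2,4], [2,5], [2,6], [3,4], [3,5], [3,6], [4,5], [4,6], [5,6]
  2-simplices (10): [1,2,4], [1,2,6], [1,3,4], [1,3,5], [1,5,6], [2,3,5], [2,3,6], [2,4,5], [3,4,6], [4,5,6]

so the chain groups are C_0 ≅ Z^6, C_1 ≅ Z^15, C_2 ≅ Z^10.

∂_1: C_1 → C_0 sends each edge [p,q] (with p < q) to q − p.
This gives a 6×15 integer matrix of rank 5; reducing to Smith normal form yields diagonal entries (1,1,1,1,1).

The boundary map ∂_2: C_2 → C_1 maps a triangle to the signed sum of its edges. For instance
  ∂[1,2,4] = [2,4] − [1,4] + [1,2],
  ∂[2,3,6] = [3,6] − [2,6] + [2,3].
The 15×10 boundary matrix has rank 10 and Smith normal form diag(1,1,1,1,1,1,1,1,1,2).

Computing H_k = (kernel of ∂_k) / (image of ∂_{k+1}):

  H_0: rank C_0 − rank ∂_1 = 6 − 5 = 1, and the invariant factors of ∂_1 are all 1, so H_0 = Z.
  H_1: rank ker ∂_1 − rank ∂_2 = (15 − 5) − 10 = 0, and ∂_2 has invariant factor 2 > 1, so H_1 = Z/2.
  H_2: rank ker ∂_2 − rank ∂_3 = (10 − 10) − 0 = 0, and there is no ∂_3, so H_2 = 0.

H_0 = Z,  H_1 = Z/2,  H_2 = 0.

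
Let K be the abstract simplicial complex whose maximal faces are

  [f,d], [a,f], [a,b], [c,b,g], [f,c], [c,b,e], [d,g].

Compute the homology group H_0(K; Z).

Order the vertices as a < b < c < d < e < f < g. Listing each simplex with vertices in this order, K has dimension 2 with simplices:

  0-simplices (7): a, b, c, d, e, f, g
  1-simplices (10): ab, af, bc, be, bg, ce, cf, cg, df, dg
  2-simplices (2): bce, bcg

so the chain groups are C_0 ≅ Z^7, C_1 ≅ Z^10, C_2 ≅ Z^2.

The boundary map ∂_1: C_1 → C_0 maps an edge to its endpoints' difference, ∂[p,q] = q − p. For instance
  ∂bc = c − b.
The resulting 7×10 matrix has rank 6, and its Smith normal form has invariant factors (1,1,1,1,1,1).

Boundary ∂_2: C_2 → C_1 acts by ∂[p,q,r] = [q,r] − [p,r] + [p,q]. For instance
  ∂bcg = cg − bg + bc,
  ∂bce = ce − be + bc.
This gives a 10×2 integer matrix of rank 2; reducing to Smith normal form yields diagonal entries (1,1).

Reading off H_k = ker ∂_k / im ∂_{k+1}:

  H_0: rank C_0 − rank ∂_1 = 7 − 6 = 1, and the invariant factors of ∂_1 are all 1, so H_0 ≅ Z.

H_0 ≅ Z.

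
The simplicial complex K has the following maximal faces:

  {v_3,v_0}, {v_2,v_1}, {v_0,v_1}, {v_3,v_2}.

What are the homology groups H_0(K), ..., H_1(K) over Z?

H_0 ≅ Z,  H_1 ≅ Z.

We work with the vertex ordering v_0 < v_1 < v_2 < v_3. The simplices of K, each written with vertices in increasing order, are:

  0-simplices (4): [v_0], [v_1], [v_2], [v_3]
  1-simplices (4): [v_0,v_1], [v_0,v_3], [v_1,v_2], [v_2,v_3]

so the chain groups are C_0 ≅ Z^4, C_1 ≅ Z^4.

∂_1: C_1 → C_0 maps an edge to its endpoints' difference, ∂[p,q] = q − p.
The resulting 4×4 matrix has rank 3, and its Smith normal form has invariant factors (1,1,1).

Now H_k = ker ∂_k / im ∂_{k+1}, so:

  H_0: rank C_0 − rank ∂_1 = 4 − 3 = 1, and the invariant factors of ∂_1 are all 1, so H_0 = Z.
  H_1: rank ker ∂_1 − rank ∂_2 = (4 − 3) − 0 = 1, and there is no ∂_2, so H_1 = Z.

As a check, the Euler characteristic is 4 − 4 = 0, which agrees with 1 − 1 = 0.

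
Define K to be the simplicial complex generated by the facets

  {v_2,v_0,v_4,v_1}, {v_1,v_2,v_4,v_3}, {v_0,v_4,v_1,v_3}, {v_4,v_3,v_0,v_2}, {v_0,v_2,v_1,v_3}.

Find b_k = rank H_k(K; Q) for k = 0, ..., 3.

Order the vertices as v_0 < v_1 < v_2 < v_3 < v_4. Listing each simplex with vertices in this order, K has dimension 3 with simplices:

  0-simplices (5): [v_0], [v_1], [v_2], [v_3], [v_4]
  1-simplices (10): [v_0,v_1], [v_0,v_2], [v_0,v_3], [v_0,v_4], [v_1,v_2], [v_1,v_3], [v_1,v_4], [v_2,v_3], [v_2,v_4], [v_3,v_4]
  2-simplices (10): [v_0,v_1,v_2], [v_0,v_1,v_3], [v_0,v_1,v_4], [v_0,v_2,v_3], [v_0,v_2,v_4], [v_0,v_3,v_4], [v_1,v_2,v_3], [v_1,v_2,v_4], [v_1,v_3,v_4], [v_2,v_3,v_4]
  3-simplices (5): [v_0,v_1,v_2,v_3], [v_0,v_1,v_2,v_4], [v_0,v_1,v_3,v_4], [v_0,v_2,v_3,v_4], [v_1,v_2,v_3,v_4]

so the chain groups are C_0 ≅ Z^5, C_1 ≅ Z^10, C_2 ≅ Z^10, C_3 ≅ Z^5.

∂_1: C_1 → C_0 is given by ∂[p,q] = [q] − [p].
The 5×10 boundary matrix has rank 4 and Smith normal form diag(1,1,1,1).

The boundary map ∂_2: C_2 → C_1 sends each 2-simplex [p,q,r] to [q,r] − [p,r] + [p,q]. For instance
  ∂[v_0,v_1,v_2] = [v_1,v_2] − [v_0,v_2] + [v_0,v_1],
  ∂[v_0,v_2,v_4] = [v_2,v_4] − [v_0,v_4] + [v_0,v_2].
This gives a 10×10 integer matrix of rank 6; reducing to Smith normal form yields diagonal entries (1,1,1,1,1,1).

∂_3: C_3 → C_2 sends each 3-simplex σ to the alternating sum Σ_i (−1)^i (σ with its i-th vertex removed). For instance
  ∂[v_0,v_1,v_3,v_4] = [v_1,v_3,v_4] − [v_0,v_3,v_4] + [v_0,v_1,v_4] − [v_0,v_1,v_3],
  ∂[v_0,v_2,v_3,v_4] = [v_2,v_3,v_4] − [v_0,v_3,v_4] + [v_0,v_2,v_4] − [v_0,v_2,v_3].
The resulting 10×5 matrix has rank 4, and its Smith normal form has invariant factors (1,1,1,1).

Reading off H_k = ker ∂_k / im ∂_{k+1}:

  H_0: rank C_0 − rank ∂_1 = 5 − 4 = 1, and the invariant factors of ∂_1 are all 1, so H_0 = Z.
  H_1: rank ker ∂_1 − rank ∂_2 = (10 − 4) − 6 = 0, and the invariant factors of ∂_2 are all 1, so H_1 = 0.
  H_2: rank ker ∂_2 − rank ∂_3 = (10 − 6) − 4 = 0, and the invariant factors of ∂_3 are all 1, so H_2 = 0.
  H_3: rank ker ∂_3 − rank ∂_4 = (5 − 4) − 0 = 1, and there is no ∂_4, so H_3 = Z.

As a check, the Euler characteristic is 5 − 10 + 10 − 5 = 0, which agrees with 1 − 0 + 0 − 1 = 0.

Hence the Betti numbers are b_0 = 1, b_1 = 0, b_2 = 0, b_3 = 1.

b_0 = 1, b_1 = 0, b_2 = 0, b_3 = 1.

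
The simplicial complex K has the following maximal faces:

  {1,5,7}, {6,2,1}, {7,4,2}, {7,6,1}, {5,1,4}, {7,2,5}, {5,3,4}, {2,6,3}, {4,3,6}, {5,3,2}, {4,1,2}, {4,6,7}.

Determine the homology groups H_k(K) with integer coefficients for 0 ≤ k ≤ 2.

H_0 ≅ Z,  H_1 ≅ Z/2,  H_2 = 0.

We work with the vertex ordering 1 < 2 < 3 < 4 < 5 < 6 < 7. The simplices of K, each written with vertices in increasing order, are:

  0-simplices (7): [1], [2], [3], [4], [5], [6], [7]
  1-simplices (18): [1,2], [1,4], [1,5], [1,6], [1,7], [2,3], [2,4], [2,5], [2,6], [2,7], [3,4], [3,5], [3,6], [4,5], [4,6], [4,7], [5,7], [6,7]
  2-simplices (12): [1,2,4], [1,2,6], [1,4,5], [1,5,7], [1,6,7], [2,3,5], [2,3,6], [2,4,7], [2,5,7], [3,4,5], [3,4,6], [4,6,7]

giving chain groups C_0 ≅ Z^7, C_1 ≅ Z^18, C_2 ≅ Z^12.

Boundary ∂_1: C_1 → C_0 is given by ∂[p,q] = [q] − [p]. For instance
  ∂[2,7] = [7] − [2].
The 7×18 boundary matrix has rank 6 and Smith normal form diag(1,1,1,1,1,1).

∂_2: C_2 → C_1 sends each 2-simplex [p,q,r] to [q,r] − [p,r] + [p,q]. For instance
  ∂[1,6,7] = [6,7] − [1,7] + [1,6],
  ∂[2,3,5] = [3,5] − [2,5] + [2,3].
The resulting 18×12 matrix has rank 12, and its Smith normal form has invariant factors (1,1,1,1,1,1,1,1,1,1,1,2).

Now H_k = ker ∂_k / im ∂_{k+1}, so:

  H_0: rank C_0 − rank ∂_1 = 7 − 6 = 1, and the invariant factors of ∂_1 are all 1, so H_0 ≅ Z.
  H_1: rank ker ∂_1 − rank ∂_2 = (18 − 6) − 12 = 0, and ∂_2 has invariant factor 2 > 1, so H_1 ≅ Z/2.
  H_2: rank ker ∂_2 − rank ∂_3 = (12 − 12) − 0 = 0, and there is no ∂_3, so H_2 ≅ 0.

(K is a triangulation of the real projective plane RP^2.)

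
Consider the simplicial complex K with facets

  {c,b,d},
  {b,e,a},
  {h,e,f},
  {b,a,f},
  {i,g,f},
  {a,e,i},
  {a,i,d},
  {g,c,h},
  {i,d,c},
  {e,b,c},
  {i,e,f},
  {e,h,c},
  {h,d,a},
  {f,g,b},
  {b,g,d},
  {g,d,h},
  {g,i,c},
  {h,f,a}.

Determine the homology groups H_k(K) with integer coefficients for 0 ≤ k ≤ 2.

H_0 ≅ Z,  H_1 ≅ Z ⊕ Z_2,  H_2 = 0.

Fix the vertex order a < b < c < d < e < f < g < h < i and write every simplex with vertices in increasing order. Then dim K = 2 and the simplices of K are:

  0-simplices (9): a, b, c, d, e, f, g, h, i
  1-simplices (27): ab, ad, ae, af, ah, ai, bc, bd, be, bf, bg, cd, ce, cg, ch, ci, dg, dh, di, ef, eh, ei, fg, fh, fi, gh, gi
  2-simplices (18): abe, abf, adh, adi, aei, afh, bcd, bce, bdg, bfg, cdi, ceh, cgh, cgi, dgh, efh, efi, fgi

giving chain groups C_0 ≅ Z^9, C_1 ≅ Z^27, C_2 ≅ Z^18.

∂_1: C_1 → C_0 maps an edge to its endpoints' difference, ∂[p,q] = q − p.
This gives a 9×27 integer matrix of rank 8; reducing to Smith normal form yields diagonal entries (1,1,1,1,1,1,1,1).

∂_2: C_2 → C_1 sends each 2-simplex [p,q,r] to [q,r] − [p,r] + [p,q]. For instance
  ∂bce = ce − be + bc,
  ∂aei = ei − ai + ae.
The 27×18 boundary matrix has rank 18 and Smith normal form diag(1,1,1,1,1,1,1,1,1,1,1,1,1,1,1,1,1,2).

Now H_k = ker ∂_k / im ∂_{k+1}, so:

  H_0: rank C_0 − rank ∂_1 = 9 − 8 = 1, and the invariant factors of ∂_1 are all 1, so H_0 ≅ Z.
  H_1: rank ker ∂_1 − rank ∂_2 = (27 − 8) − 18 = 1, and ∂_2 has invariant factor 2 > 1, so H_1 ≅ Z ⊕ Z_2.
  H_2: rank ker ∂_2 − rank ∂_3 = (18 − 18) − 0 = 0, and there is no ∂_3, so H_2 ≅ 0.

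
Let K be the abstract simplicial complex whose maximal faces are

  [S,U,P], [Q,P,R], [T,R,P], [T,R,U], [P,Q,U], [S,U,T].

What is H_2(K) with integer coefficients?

H_2 ≅ 0.

Order the vertices as P < Q < R < S < T < U. Listing each simplex with vertices in this order, K has dimension 2 with simplices:

  0-simplices (6): P, Q, R, S, T, U
  1-simplices (12): PQ, PR, PS, PT, PU, QR, QU, RT, RU, ST, SU, TU
  2-simplices (6): PQR, PQU, PRT, PSU, RTU, STU

giving chain groups C_0 ≅ Z^6, C_1 ≅ Z^12, C_2 ≅ Z^6.

The boundary map ∂_1: C_1 → C_0 maps an edge to its endpoints' difference, ∂[p,q] = q − p.
As a 6×12 matrix over Z this has rank 5, with invariant factors (1,1,1,1,1).

∂_2: C_2 → C_1 sends each 2-simplex [p,q,r] to [q,r] − [p,r] + [p,q]. For instance
  ∂STU = TU − SU + ST,
  ∂PSU = SU − PU + PS.
The resulting 12×6 matrix has rank 6, and its Smith normal form has invariant factors (1,1,1,1,1,1).

Computing H_k = (kernel of ∂_k) / (image of ∂_{k+1}):

  H_2: rank ker ∂_2 − rank ∂_3 = (6 − 6) − 0 = 0, and there is no ∂_3, so H_2 = 0.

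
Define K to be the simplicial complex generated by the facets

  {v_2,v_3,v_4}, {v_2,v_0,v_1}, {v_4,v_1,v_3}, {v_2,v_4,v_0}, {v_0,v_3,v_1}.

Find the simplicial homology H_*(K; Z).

H_0 ≅ Z,  H_1 ≅ Z,  H_2 = 0.

Take the total order v_0 < v_1 < v_2 < v_3 < v_4 on the vertex set. Then K (dimension 2) consists of the simplices:

  0-simplices (5): [v_0], [v_1], [v_2], [v_3], [v_4]
  1-simplices (10): [v_0,v_1], [v_0,v_2], [v_0,v_3], [v_0,v_4], [v_1,v_2], [v_1,v_3], [v_1,v_4], [v_2,v_3], [v_2,v_4], [v_3,v_4]
  2-simplices (5): [v_0,v_1,v_2], [v_0,v_1,v_3], [v_0,v_2,v_4], [v_1,v_3,v_4], [v_2,v_3,v_4]

so the chain groups are C_0 ≅ Z^5, C_1 ≅ Z^10, C_2 ≅ Z^5.

The boundary map ∂_1: C_1 → C_0 sends each edge [p,q] (with p < q) to q − p. For instance
  ∂[v_0,v_4] = [v_4] − [v_0].
The resulting 5×10 matrix has rank 4, and its Smith normal form has invariant factors (1,1,1,1).

The boundary map ∂_2: C_2 → C_1 maps a triangle to the signed sum of its edges. For instance
  ∂[v_1,v_3,v_4] = [v_3,v_4] − [v_1,v_4] + [v_1,v_3],
  ∂[v_2,v_3,v_4] = [v_3,v_4] − [v_2,v_4] + [v_2,v_3].
The 10×5 boundary matrix has rank 5 and Smith normal form diag(1,1,1,1,1).

Computing H_k = (kernel of ∂_k) / (image of ∂_{k+1}):

  H_0: rank C_0 − rank ∂_1 = 5 − 4 = 1, and the invariant factors of ∂_1 are all 1, so H_0 ≅ Z.
  H_1: rank ker ∂_1 − rank ∂_2 = (10 − 4) − 5 = 1, and the invariant factors of ∂_2 are all 1, so H_1 ≅ Z.
  H_2: rank ker ∂_2 − rank ∂_3 = (5 − 5) − 0 = 0, and there is no ∂_3, so H_2 ≅ 0.

As a check, the Euler characteristic is 5 − 10 + 5 = 0, which agrees with 1 − 1 + 0 = 0.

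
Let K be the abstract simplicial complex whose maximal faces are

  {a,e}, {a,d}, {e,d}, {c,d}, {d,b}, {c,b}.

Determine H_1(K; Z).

H_1 ≅ Z^2.

We work with the vertex ordering a < b < c < d < e. The simplices of K, each written with vertices in increasing order, are:

  0-simplices (5): a, b, c, d, e
  1-simplices (6): ad, ae, bc, bd, cd, de

Hence C_0 ≅ Z^5, C_1 ≅ Z^6.

Boundary ∂_1: C_1 → C_0 is given by ∂[p,q] = [q] − [p]. For instance
  ∂cd = d − c.
The resulting 5×6 matrix has rank 4, and its Smith normal form has invariant factors (1,1,1,1).

Now H_k = ker ∂_k / im ∂_{k+1}, so:

  H_1: rank ker ∂_1 − rank ∂_2 = (6 − 4) − 0 = 2, and there is no ∂_2, so H_1 = Z^2.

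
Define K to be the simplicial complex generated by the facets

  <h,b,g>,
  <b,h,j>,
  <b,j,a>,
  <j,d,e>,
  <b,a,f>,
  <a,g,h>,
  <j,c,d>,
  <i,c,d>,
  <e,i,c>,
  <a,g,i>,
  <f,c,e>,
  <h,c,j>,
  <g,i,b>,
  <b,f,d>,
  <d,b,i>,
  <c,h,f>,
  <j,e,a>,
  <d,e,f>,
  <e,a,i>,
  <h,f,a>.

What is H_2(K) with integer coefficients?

We work with the vertex ordering a < b < c < d < e < f < g < h < i < j. The simplices of K, each written with vertices in increasing order, are:

  0-simplices (10): a, b, c, d, e, f, g, h, i, j
  1-simplices (30): ab, ae, af, ag, ah, ai, aj, bd, bf, bg, bh, bi, bj, cd, ce, cf, ch, ci, cj, de, df, di, dj, ef, ei, ej, fh, gh, gi, hj
  2-simplices (20): abf, abj, aei, aej, afh, agh, agi, bdf, bdi, bgh, bgi, bhj, cdi, cdj, cef, cei, cfh, chj, def, dej

giving chain groups C_0 ≅ Z^10, C_1 ≅ Z^30, C_2 ≅ Z^20.

∂_1: C_1 → C_0 sends each edge [p,q] (with p < q) to q − p. For instance
  ∂bh = h − b.
This gives a 10×30 integer matrix of rank 9; reducing to Smith normal form yields diagonal entries (1,1,1,1,1,1,1,1,1).

Boundary ∂_2: C_2 → C_1 acts by ∂[p,q,r] = [q,r] − [p,r] + [p,q]. For instance
  ∂bdf = df − bf + bd,
  ∂bhj = hj − bj + bh.
This gives a 30×20 integer matrix of rank 20; reducing to Smith normal form yields diagonal entries (1,1,1,1,1,1,1,1,1,1,1,1,1,1,1,1,1,1,1,2).

Computing H_k = (kernel of ∂_k) / (image of ∂_{k+1}):

  H_2: rank ker ∂_2 − rank ∂_3 = (20 − 20) − 0 = 0, and there is no ∂_3, so H_2 ≅ 0.

(K is a triangulation of the Klein bottle.)

H_2 = 0.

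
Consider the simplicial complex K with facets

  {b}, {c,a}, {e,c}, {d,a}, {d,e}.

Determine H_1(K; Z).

Order the vertices as a < b < c < d < e. Listing each simplex with vertices in this order, K has dimension 1 with simplices:

  0-simplices (5): a, b, c, d, e
  1-simplices (4): ac, ad, ce, de

Hence C_0 ≅ Z^5, C_1 ≅ Z^4.

Boundary ∂_1: C_1 → C_0 sends each edge [p,q] (with p < q) to q − p. For instance
  ∂ad = d − a.
The 5×4 boundary matrix has rank 3 and Smith normal form diag(1,1,1).

Reading off H_k = ker ∂_k / im ∂_{k+1}:

  H_1: rank ker ∂_1 − rank ∂_2 = (4 − 3) − 0 = 1, and there is no ∂_2, so H_1 ≅ Z.

H_1 = Z.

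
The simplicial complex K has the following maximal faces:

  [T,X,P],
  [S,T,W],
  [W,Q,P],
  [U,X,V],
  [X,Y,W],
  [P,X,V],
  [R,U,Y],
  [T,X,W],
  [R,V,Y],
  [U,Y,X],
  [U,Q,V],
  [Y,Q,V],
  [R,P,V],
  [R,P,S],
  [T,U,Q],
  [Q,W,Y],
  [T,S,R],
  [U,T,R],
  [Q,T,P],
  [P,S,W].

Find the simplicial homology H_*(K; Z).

We work with the vertex ordering P < Q < R < S < T < U < V < W < X < Y. The simplices of K, each written with vertices in increasing order, are:

  0-simplices (10): P, Q, R, S, T, U, V, W, X, Y
  1-simplices (30): PQ, PR, PS, PT, PV, PW, PX, QT, QU, QV, QW, QY, RS, RT, RU, RV, RY, ST, SW, TU, TW, TX, UV, UX, UY, VX, VY, WX, WY, XY
  2-simplices (20): PQT, PQW, PRS, PRV, PSW, PTX, PVX, QTU, QUV, QVY, QWY, RST, RTU, RUY, RVY, STW, TWX, UVX, UXY, WXY

Hence C_0 ≅ Z^10, C_1 ≅ Z^30, C_2 ≅ Z^20.

∂_1: C_1 → C_0 maps an edge to its endpoints' difference, ∂[p,q] = q − p. For instance
  ∂RS = S − R.
This gives a 10×30 integer matrix of rank 9; reducing to Smith normal form yields diagonal entries (1,1,1,1,1,1,1,1,1).

Boundary ∂_2: C_2 → C_1 maps a triangle to the signed sum of its edges. For instance
  ∂QTU = TU − QU + QT,
  ∂RUY = UY − RY + RU.
The resulting 30×20 matrix has rank 20, and its Smith normal form has invariant factors (1,1,1,1,1,1,1,1,1,1,1,1,1,1,1,1,1,1,1,2).

From H_k ≅ ker(∂_k) / im(∂_{k+1}) we obtain:

  H_0: rank C_0 − rank ∂_1 = 10 − 9 = 1, and the invariant factors of ∂_1 are all 1, so H_0 = Z.
  H_1: rank ker ∂_1 − rank ∂_2 = (30 − 9) − 20 = 1, and ∂_2 has invariant factor 2 > 1, so H_1 = Z ⊕ Z/2.
  H_2: rank ker ∂_2 − rank ∂_3 = (20 − 20) − 0 = 0, and there is no ∂_3, so H_2 = 0.

As a check, the Euler characteristic is 10 − 30 + 20 = 0, which agrees with 1 − 1 + 0 = 0.
(K is a triangulation of the Klein bottle.)

H_0 = Z,  H_1 = Z ⊕ Z/2,  H_2 = 0.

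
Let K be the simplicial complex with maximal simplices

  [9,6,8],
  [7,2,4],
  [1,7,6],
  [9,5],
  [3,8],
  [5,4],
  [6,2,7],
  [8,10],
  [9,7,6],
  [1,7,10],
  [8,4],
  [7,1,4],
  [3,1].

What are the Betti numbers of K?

b_0 = 1, b_1 = 4, b_2 = 0.

Fix the vertex order 1 < 2 < 3 < 4 < 5 < 6 < 7 < 8 < 9 < 10 and write every simplex with vertices in increasing order. Then dim K = 2 and the simplices of K are:

  0-simplices (10): [1], [2], [3], [4], [5], [6], [7], [8], [9], [10]
  1-simplices (20): [1,3], [1,4], [1,6], [1,7], [1,10], [2,4], [2,6], [2,7], [3,8], [4,5], [4,7], [4,8], [5,9], [6,7], [6,8], [6,9], [7,9], [7,10], [8,9], [8,10]
  2-simplices (7): [1,4,7], [1,6,7], [1,7,10], [2,4,7], [2,6,7], [6,7,9], [6,8,9]

so the chain groups are C_0 ≅ Z^10, C_1 ≅ Z^20, C_2 ≅ Z^7.

Boundary ∂_1: C_1 → C_0 is given by ∂[p,q] = [q] − [p]. For instance
  ∂[1,10] = [10] − [1].
The 10×20 boundary matrix has rank 9 and Smith normal form diag(1,1,1,1,1,1,1,1,1).

Boundary ∂_2: C_2 → C_1 sends each 2-simplex [p,q,r] to [q,r] − [p,r] + [p,q]. For instance
  ∂[1,7,10] = [7,10] − [1,10] + [1,7],
  ∂[1,6,7] = [6,7] − [1,7] + [1,6].
As a 20×7 matrix over Z this has rank 7, with invariant factors (1,1,1,1,1,1,1).

Reading off H_k = ker ∂_k / im ∂_{k+1}:

  H_0: rank C_0 − rank ∂_1 = 10 − 9 = 1, and the invariant factors of ∂_1 are all 1, so H_0 ≅ Z.
  H_1: rank ker ∂_1 − rank ∂_2 = (20 − 9) − 7 = 4, and the invariant factors of ∂_2 are all 1, so H_1 ≅ Z^4.
  H_2: rank ker ∂_2 − rank ∂_3 = (7 − 7) − 0 = 0, and there is no ∂_3, so H_2 ≅ 0.

Hence the Betti numbers are b_0 = 1, b_1 = 4, b_2 = 0.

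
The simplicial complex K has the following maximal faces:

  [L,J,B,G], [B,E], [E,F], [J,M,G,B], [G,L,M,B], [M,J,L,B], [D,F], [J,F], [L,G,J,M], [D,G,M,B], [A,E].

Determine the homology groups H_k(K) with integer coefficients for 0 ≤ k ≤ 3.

H_0 ≅ Z,  H_1 ≅ Z^2,  H_2 = 0,  H_3 ≅ Z.

K has 9 vertices, 18 edges, 13 triangles, 6 3-simplices.
rank ∂_0 = 0, rank ∂_1 = 8 ⇒ b_0 = 9 − 0 − 8 = 1; all invariant factors of ∂_1 are 1 so no torsion. So H_0 = Z.
rank ∂_1 = 8, rank ∂_2 = 8 ⇒ b_1 = 18 − 8 − 8 = 2; all invariant factors of ∂_2 are 1 so no torsion. So H_1 = Z^2.
rank ∂_2 = 8, rank ∂_3 = 5 ⇒ b_2 = 13 − 8 − 5 = 0; all invariant factors of ∂_3 are 1 so no torsion. So H_2 = 0.
rank ∂_3 = 5, rank ∂_4 = 0 ⇒ b_3 = 6 − 5 − 0 = 1. So H_3 = Z.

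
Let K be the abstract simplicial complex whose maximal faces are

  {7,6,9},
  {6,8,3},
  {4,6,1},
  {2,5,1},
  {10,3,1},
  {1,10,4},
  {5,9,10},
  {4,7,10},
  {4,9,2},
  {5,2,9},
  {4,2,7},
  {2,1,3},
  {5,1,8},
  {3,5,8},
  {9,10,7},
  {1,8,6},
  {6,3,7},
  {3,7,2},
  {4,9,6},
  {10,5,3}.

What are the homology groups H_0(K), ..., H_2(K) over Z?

We work with the vertex ordering 1 < 2 < 3 < 4 < 5 < 6 < 7 < 8 < 9 < 10. The simplices of K, each written with vertices in increasing order, are:

  0-simplices (10): [1], [2], [3], [4], [5], [6], [7], [8], [9], [10]
  1-simplices (30): (30 of them)
  2-simplices (20): (20 of them)

so the chain groups are C_0 ≅ Z^10, C_1 ≅ Z^30, C_2 ≅ Z^20.

∂_1: C_1 → C_0 sends each edge [p,q] (with p < q) to q − p.
This gives a 10×30 integer matrix of rank 9; reducing to Smith normal form yields diagonal entries (1,1,1,1,1,1,1,1,1).

∂_2: C_2 → C_1 maps a triangle to the signed sum of its edges. For instance
  ∂[3,6,8] = [6,8] − [3,8] + [3,6],
  ∂[1,4,6] = [4,6] − [1,6] + [1,4].
The resulting 30×20 matrix has rank 20, and its Smith normal form has invariant factors (1,1,1,1,1,1,1,1,1,1,1,1,1,1,1,1,1,1,1,2).

Reading off H_k = ker ∂_k / im ∂_{k+1}:

  H_0: rank C_0 − rank ∂_1 = 10 − 9 = 1, and the invariant factors of ∂_1 are all 1, so H_0 = Z.
  H_1: rank ker ∂_1 − rank ∂_2 = (30 − 9) − 20 = 1, and ∂_2 has invariant factor 2 > 1, so H_1 = Z ⊕ Z/2.
  H_2: rank ker ∂_2 − rank ∂_3 = (20 − 20) − 0 = 0, and there is no ∂_3, so H_2 = 0.

(K is a triangulation of the Klein bottle.)

H_0 = Z,  H_1 = Z ⊕ Z/2,  H_2 = 0.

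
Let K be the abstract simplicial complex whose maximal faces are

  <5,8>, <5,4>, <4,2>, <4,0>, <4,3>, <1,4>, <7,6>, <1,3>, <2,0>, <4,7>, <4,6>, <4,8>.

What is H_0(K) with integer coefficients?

H_0 = Z.

Order the vertices as 0 < 1 < 2 < 3 < 4 < 5 < 6 < 7 < 8. Listing each simplex with vertices in this order, K has dimension 1 with simplices:

  0-simplices (9): [0], [1], [2], [3], [4], [5], [6], [7], [8]
  1-simplices (12): [0,2], [0,4], [1,3], [1,4], [2,4], [3,4], [4,5], [4,6], [4,7], [4,8], [5,8], [6,7]

Hence C_0 ≅ Z^9, C_1 ≅ Z^12.

Boundary ∂_1: C_1 → C_0 sends each edge [p,q] (with p < q) to q − p. For instance
  ∂[0,4] = [4] − [0].
The 9×12 boundary matrix has rank 8 and Smith normal form diag(1,1,1,1,1,1,1,1).

Reading off H_k = ker ∂_k / im ∂_{k+1}:

  H_0: rank C_0 − rank ∂_1 = 9 − 8 = 1, and the invariant factors of ∂_1 are all 1, so H_0 = Z.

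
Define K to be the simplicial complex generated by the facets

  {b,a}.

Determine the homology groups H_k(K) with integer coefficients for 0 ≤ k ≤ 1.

H_0 ≅ Z,  H_1 = 0.

Order the vertices as a < b. Listing each simplex with vertices in this order, K has dimension 1 with simplices:

  0-simplices (2): a, b
  1-simplices (1): ab

so the chain groups are C_0 ≅ Z^2, C_1 ≅ Z^1.

The boundary map ∂_1: C_1 → C_0 is given by ∂[p,q] = [q] − [p]. For instance
  ∂ab = b − a.
This gives a 2×1 integer matrix of rank 1; reducing to Smith normal form yields diagonal entries (1).

Now H_k = ker ∂_k / im ∂_{k+1}, so:

  H_0: rank C_0 − rank ∂_1 = 2 − 1 = 1, and the invariant factors of ∂_1 are all 1, so H_0 = Z.
  H_1: rank ker ∂_1 − rank ∂_2 = (1 − 1) − 0 = 0, and there is no ∂_2, so H_1 = 0.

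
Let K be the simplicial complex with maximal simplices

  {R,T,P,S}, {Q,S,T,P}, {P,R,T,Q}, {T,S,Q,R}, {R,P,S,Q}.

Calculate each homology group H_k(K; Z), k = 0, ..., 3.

H_0 = Z,  H_1 = 0,  H_2 = 0,  H_3 = Z.

We work with the vertex ordering P < Q < R < S < T. The simplices of K, each written with vertices in increasing order, are:

  0-simplices (5): P, Q, R, S, T
  1-simplices (10): PQ, PR, PS, PT, QR, QS, QT, RS, RT, ST
  2-simplices (10): PQR, PQS, PQT, PRS, PRT, PST, QRS, QRT, QST, RST
  3-simplices (5): PQRS, PQRT, PQST, PRST, QRST

so the chain groups are C_0 ≅ Z^5, C_1 ≅ Z^10, C_2 ≅ Z^10, C_3 ≅ Z^5.

Boundary ∂_1: C_1 → C_0 maps an edge to its endpoints' difference, ∂[p,q] = q − p.
As a 5×10 matrix over Z this has rank 4, with invariant factors (1,1,1,1).

Boundary ∂_2: C_2 → C_1 sends each 2-simplex [p,q,r] to [q,r] − [p,r] + [p,q]. For instance
  ∂QST = ST − QT + QS,
  ∂QRT = RT − QT + QR.
As a 10×10 matrix over Z this has rank 6, with invariant factors (1,1,1,1,1,1).

Boundary ∂_3: C_3 → C_2 sends each 3-simplex σ to the alternating sum Σ_i (−1)^i (σ with its i-th vertex removed). For instance
  ∂PRST = RST − PST + PRT − PRS,
  ∂QRST = RST − QST + QRT − QRS.
The resulting 10×5 matrix has rank 4, and its Smith normal form has invariant factors (1,1,1,1).

From H_k ≅ ker(∂_k) / im(∂_{k+1}) we obtain:

  H_0: rank C_0 − rank ∂_1 = 5 − 4 = 1, and the invariant factors of ∂_1 are all 1, so H_0 = Z.
  H_1: rank ker ∂_1 − rank ∂_2 = (10 − 4) − 6 = 0, and the invariant factors of ∂_2 are all 1, so H_1 = 0.
  H_2: rank ker ∂_2 − rank ∂_3 = (10 − 6) − 4 = 0, and the invariant factors of ∂_3 are all 1, so H_2 = 0.
  H_3: rank ker ∂_3 − rank ∂_4 = (5 − 4) − 0 = 1, and there is no ∂_4, so H_3 = Z.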